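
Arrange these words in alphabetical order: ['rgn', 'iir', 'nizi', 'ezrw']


Compare strings character by character (the first differing letter decides):
  'ezrw' < 'iir' since 'e' < 'i' at position 1
  'iir' < 'nizi' since 'i' < 'n' at position 1
  'nizi' < 'rgn' since 'n' < 'r' at position 1
Chaining these comparisons gives the alphabetical order.
Final answer: ['ezrw', 'iir', 'nizi', 'rgn']


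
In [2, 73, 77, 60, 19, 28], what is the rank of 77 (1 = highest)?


Sort descending: [77, 73, 60, 28, 19, 2]
Find 77 in the sorted list.
77 is at position 1.
Final answer: 1


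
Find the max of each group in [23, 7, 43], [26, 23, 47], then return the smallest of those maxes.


Find max of each group:
  Group 1: [23, 7, 43] -> max = 43
  Group 2: [26, 23, 47] -> max = 47
Maxes: [43, 47]
Minimum of maxes = 43
Final answer: 43


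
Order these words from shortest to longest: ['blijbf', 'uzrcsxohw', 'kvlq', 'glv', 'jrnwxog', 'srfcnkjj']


Compute lengths:
  'blijbf' has length 6
  'uzrcsxohw' has length 9
  'kvlq' has length 4
  'glv' has length 3
  'jrnwxog' has length 7
  'srfcnkjj' has length 8
Lengths in increasing order: 3 < 4 < 6 < 7 < 8 < 9
Listing the words in that order gives the answer.
Final answer: ['glv', 'kvlq', 'blijbf', 'jrnwxog', 'srfcnkjj', 'uzrcsxohw']


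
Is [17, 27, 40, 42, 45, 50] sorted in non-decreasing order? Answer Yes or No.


Check consecutive pairs:
  17 <= 27? True
  27 <= 40? True
  40 <= 42? True
  42 <= 45? True
  45 <= 50? True
Every consecutive pair is in order, so the list is non-decreasing.
Final answer: Yes


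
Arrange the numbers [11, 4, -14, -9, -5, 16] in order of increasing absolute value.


Compute absolute values:
  |11| = 11
  |4| = 4
  |-14| = 14
  |-9| = 9
  |-5| = 5
  |16| = 16
Absolute values in increasing order: 4 < 5 < 9 < 11 < 14 < 16
Listing the original numbers in that order gives the answer.
Final answer: [4, -5, -9, 11, -14, 16]


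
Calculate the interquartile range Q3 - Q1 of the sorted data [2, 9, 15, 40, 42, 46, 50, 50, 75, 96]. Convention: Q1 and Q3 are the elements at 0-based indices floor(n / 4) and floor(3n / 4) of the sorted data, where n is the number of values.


The data has n = 10 elements.
Q1 index = floor(10 / 4) = floor(2.5) = 2; Q3 index = floor(3 * 10 / 4) = floor(7.5) = 7
Q1 = element at index 2 = 15
Q3 = element at index 7 = 50
IQR = 50 - 15 = 35
Final answer: 35


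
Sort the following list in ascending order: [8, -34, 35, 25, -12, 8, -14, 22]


Original list: [8, -34, 35, 25, -12, 8, -14, 22]
Repeatedly take the smallest remaining element:
  Remaining [8, -34, 35, 25, -12, 8, -14, 22] -> smallest is -34
  Remaining [8, 35, 25, -12, 8, -14, 22] -> smallest is -14
  Remaining [8, 35, 25, -12, 8, 22] -> smallest is -12
  Remaining [8, 35, 25, 8, 22] -> smallest is 8
  Remaining [35, 25, 8, 22] -> smallest is 8
  Remaining [35, 25, 22] -> smallest is 22
  Remaining [35, 25] -> smallest is 25
  Remaining [35] -> smallest is 35
Collecting the picks in order gives the sorted list.
Final answer: [-34, -14, -12, 8, 8, 22, 25, 35]


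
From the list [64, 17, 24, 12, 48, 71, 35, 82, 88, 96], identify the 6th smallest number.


Sort ascending: [12, 17, 24, 35, 48, 64, 71, 82, 88, 96]
The 6th element (1-indexed) is at index 5.
Value = 64
Final answer: 64


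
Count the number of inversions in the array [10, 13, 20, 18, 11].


For each element, count the later elements that are smaller than it:
  10 (index 0): smaller elements after it = [] -> 0
  13 (index 1): smaller elements after it = [11] -> 1
  20 (index 2): smaller elements after it = [18, 11] -> 2
  18 (index 3): smaller elements after it = [11] -> 1
Total inversions = 0 + 1 + 2 + 1 = 4
Final answer: 4


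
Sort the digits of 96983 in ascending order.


The number 96983 has digits: 9, 6, 9, 8, 3
Sorted: 3, 6, 8, 9, 9
Joining the sorted digits gives the result.
Final answer: 36899


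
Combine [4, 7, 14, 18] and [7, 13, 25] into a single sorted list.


List A: [4, 7, 14, 18]
List B: [7, 13, 25]
Repeatedly compare the front elements and take the smaller:
  4 vs 7 -> take 4
  7 vs 7 -> take 7
  14 vs 7 -> take 7
  14 vs 13 -> take 13
  14 vs 25 -> take 14
  18 vs 25 -> take 18
  A is exhausted; append the rest of B: [25]
Final answer: [4, 7, 7, 13, 14, 18, 25]


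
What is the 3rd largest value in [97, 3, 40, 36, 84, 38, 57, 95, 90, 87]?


Sort descending: [97, 95, 90, 87, 84, 57, 40, 38, 36, 3]
The 3rd element (1-indexed) is at index 2.
Value = 90
Final answer: 90


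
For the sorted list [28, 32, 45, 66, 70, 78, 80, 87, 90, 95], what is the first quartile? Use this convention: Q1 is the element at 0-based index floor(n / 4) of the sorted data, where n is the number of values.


The list has n = 10 elements.
Q1 index = floor(10 / 4) = floor(2.5) = 2
Counting from index 0 in the sorted data, the element at index 2 is 45.
Final answer: 45


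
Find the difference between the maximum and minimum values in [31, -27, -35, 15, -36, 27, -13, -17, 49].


Maximum value: 49
Minimum value: -36
Range = 49 - (-36) = 85
Final answer: 85


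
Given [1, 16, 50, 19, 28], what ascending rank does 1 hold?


Sort ascending: [1, 16, 19, 28, 50]
Find 1 in the sorted list.
1 is at position 1 (1-indexed).
Final answer: 1


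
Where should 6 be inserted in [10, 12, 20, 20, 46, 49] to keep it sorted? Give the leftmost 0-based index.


List is sorted: [10, 12, 20, 20, 46, 49]
We need the leftmost position where 6 can be inserted, i.e. the first index whose element is >= 6 (or the end of the list if none is).
Binary search with low=0, high=6 (0-based indices):
  low=0, high=6, mid=3: a[3]=20 >= 6, so high = 3
  low=0, high=3, mid=1: a[1]=12 >= 6, so high = 1
  low=0, high=1, mid=0: a[0]=10 >= 6, so high = 0
Now low = high = 0, so the insertion index is 0.
Final answer: 0


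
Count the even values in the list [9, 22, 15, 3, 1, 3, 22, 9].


Check each element:
  9 is odd
  22 is even
  15 is odd
  3 is odd
  1 is odd
  3 is odd
  22 is even
  9 is odd
Evens: [22, 22]
Count of evens = 2
Final answer: 2


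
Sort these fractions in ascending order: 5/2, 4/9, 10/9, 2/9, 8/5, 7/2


Convert to decimal for comparison:
  5/2 = 2.5
  4/9 = 0.4444
  10/9 = 1.1111
  2/9 = 0.2222
  8/5 = 1.6
  7/2 = 3.5
Decimals in increasing order: 0.2222 < 0.4444 < 1.1111 < 1.6 < 2.5 < 3.5
Writing each back as its fraction gives the sorted order.
Final answer: 2/9, 4/9, 10/9, 8/5, 5/2, 7/2


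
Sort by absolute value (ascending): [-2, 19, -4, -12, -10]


Compute absolute values:
  |-2| = 2
  |19| = 19
  |-4| = 4
  |-12| = 12
  |-10| = 10
Absolute values in increasing order: 2 < 4 < 10 < 12 < 19
Listing the original numbers in that order gives the answer.
Final answer: [-2, -4, -10, -12, 19]


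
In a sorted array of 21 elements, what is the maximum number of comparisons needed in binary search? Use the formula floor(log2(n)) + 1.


Binary search halves the search space each step.
Maximum comparisons = floor(log2(21)) + 1
log2(21) = 4.3923
floor(log2(21)) = 4, so 4 + 1 = 5
Final answer: 5


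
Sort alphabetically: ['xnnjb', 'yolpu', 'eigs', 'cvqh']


Compare strings character by character (the first differing letter decides):
  'cvqh' < 'eigs' since 'c' < 'e' at position 1
  'eigs' < 'xnnjb' since 'e' < 'x' at position 1
  'xnnjb' < 'yolpu' since 'x' < 'y' at position 1
Chaining these comparisons gives the alphabetical order.
Final answer: ['cvqh', 'eigs', 'xnnjb', 'yolpu']


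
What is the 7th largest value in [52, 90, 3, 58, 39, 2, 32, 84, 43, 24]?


Sort descending: [90, 84, 58, 52, 43, 39, 32, 24, 3, 2]
The 7th element (1-indexed) is at index 6.
Value = 32
Final answer: 32


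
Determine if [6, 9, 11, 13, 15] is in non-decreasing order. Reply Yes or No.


Check consecutive pairs:
  6 <= 9? True
  9 <= 11? True
  11 <= 13? True
  13 <= 15? True
Every consecutive pair is in order, so the list is non-decreasing.
Final answer: Yes


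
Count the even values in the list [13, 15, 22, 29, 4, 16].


Check each element:
  13 is odd
  15 is odd
  22 is even
  29 is odd
  4 is even
  16 is even
Evens: [22, 4, 16]
Count of evens = 3
Final answer: 3


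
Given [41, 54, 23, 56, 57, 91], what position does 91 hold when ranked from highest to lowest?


Sort descending: [91, 57, 56, 54, 41, 23]
Find 91 in the sorted list.
91 is at position 1.
Final answer: 1


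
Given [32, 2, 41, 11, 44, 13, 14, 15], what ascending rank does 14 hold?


Sort ascending: [2, 11, 13, 14, 15, 32, 41, 44]
Find 14 in the sorted list.
14 is at position 4 (1-indexed).
Final answer: 4


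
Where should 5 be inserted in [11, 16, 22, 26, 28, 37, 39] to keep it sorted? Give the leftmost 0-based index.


List is sorted: [11, 16, 22, 26, 28, 37, 39]
We need the leftmost position where 5 can be inserted, i.e. the first index whose element is >= 5 (or the end of the list if none is).
Binary search with low=0, high=7 (0-based indices):
  low=0, high=7, mid=3: a[3]=26 >= 5, so high = 3
  low=0, high=3, mid=1: a[1]=16 >= 5, so high = 1
  low=0, high=1, mid=0: a[0]=11 >= 5, so high = 0
Now low = high = 0, so the insertion index is 0.
Final answer: 0


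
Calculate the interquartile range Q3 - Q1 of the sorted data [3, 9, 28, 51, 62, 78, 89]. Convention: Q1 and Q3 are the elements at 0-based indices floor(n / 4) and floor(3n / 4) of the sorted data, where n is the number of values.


The data has n = 7 elements.
Q1 index = floor(7 / 4) = floor(1.75) = 1; Q3 index = floor(3 * 7 / 4) = floor(5.25) = 5
Q1 = element at index 1 = 9
Q3 = element at index 5 = 78
IQR = 78 - 9 = 69
Final answer: 69


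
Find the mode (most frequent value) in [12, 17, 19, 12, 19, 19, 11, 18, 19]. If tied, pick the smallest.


Count the frequency of each value:
  11 appears 1 time(s)
  12 appears 2 time(s)
  17 appears 1 time(s)
  18 appears 1 time(s)
  19 appears 4 time(s)
Maximum frequency is 4.
Only 19 reaches that frequency, so it is the mode.
Final answer: 19


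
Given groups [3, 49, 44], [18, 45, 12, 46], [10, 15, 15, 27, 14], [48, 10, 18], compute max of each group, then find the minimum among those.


Find max of each group:
  Group 1: [3, 49, 44] -> max = 49
  Group 2: [18, 45, 12, 46] -> max = 46
  Group 3: [10, 15, 15, 27, 14] -> max = 27
  Group 4: [48, 10, 18] -> max = 48
Maxes: [49, 46, 27, 48]
Minimum of maxes = 27
Final answer: 27


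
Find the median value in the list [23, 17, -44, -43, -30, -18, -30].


First, sort the list: [-44, -43, -30, -30, -18, 17, 23]
The list has 7 elements (odd count).
The middle index is 3 (0-based), and the element there is -30.
Final answer: -30


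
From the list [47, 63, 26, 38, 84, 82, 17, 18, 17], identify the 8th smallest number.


Sort ascending: [17, 17, 18, 26, 38, 47, 63, 82, 84]
The 8th element (1-indexed) is at index 7.
Value = 82
Final answer: 82


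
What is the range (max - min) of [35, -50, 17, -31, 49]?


Maximum value: 49
Minimum value: -50
Range = 49 - (-50) = 99
Final answer: 99


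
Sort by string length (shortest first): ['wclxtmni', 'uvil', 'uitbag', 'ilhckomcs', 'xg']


Compute lengths:
  'wclxtmni' has length 8
  'uvil' has length 4
  'uitbag' has length 6
  'ilhckomcs' has length 9
  'xg' has length 2
Lengths in increasing order: 2 < 4 < 6 < 8 < 9
Listing the words in that order gives the answer.
Final answer: ['xg', 'uvil', 'uitbag', 'wclxtmni', 'ilhckomcs']


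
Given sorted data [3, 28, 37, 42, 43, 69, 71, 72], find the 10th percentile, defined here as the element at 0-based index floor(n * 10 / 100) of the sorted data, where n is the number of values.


The dataset has n = 8 elements.
Index = floor(8 * 10 / 100) = floor(80 / 100) = floor(0.8) = 0
Counting from index 0 in the sorted data, the element at index 0 is 3.
Final answer: 3


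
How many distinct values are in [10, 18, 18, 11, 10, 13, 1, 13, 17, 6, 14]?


List all unique values:
Distinct values: [1, 6, 10, 11, 13, 14, 17, 18]
Count = 8
Final answer: 8


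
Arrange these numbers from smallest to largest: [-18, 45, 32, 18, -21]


Original list: [-18, 45, 32, 18, -21]
Repeatedly take the smallest remaining element:
  Remaining [-18, 45, 32, 18, -21] -> smallest is -21
  Remaining [-18, 45, 32, 18] -> smallest is -18
  Remaining [45, 32, 18] -> smallest is 18
  Remaining [45, 32] -> smallest is 32
  Remaining [45] -> smallest is 45
Collecting the picks in order gives the sorted list.
Final answer: [-21, -18, 18, 32, 45]


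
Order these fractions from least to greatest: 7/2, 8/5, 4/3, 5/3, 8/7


Convert to decimal for comparison:
  7/2 = 3.5
  8/5 = 1.6
  4/3 = 1.3333
  5/3 = 1.6667
  8/7 = 1.1429
Decimals in increasing order: 1.1429 < 1.3333 < 1.6 < 1.6667 < 3.5
Writing each back as its fraction gives the sorted order.
Final answer: 8/7, 4/3, 8/5, 5/3, 7/2


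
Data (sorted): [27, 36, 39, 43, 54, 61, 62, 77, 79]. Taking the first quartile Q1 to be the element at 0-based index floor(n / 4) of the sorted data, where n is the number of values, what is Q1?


The list has n = 9 elements.
Q1 index = floor(9 / 4) = floor(2.25) = 2
Counting from index 0 in the sorted data, the element at index 2 is 39.
Final answer: 39


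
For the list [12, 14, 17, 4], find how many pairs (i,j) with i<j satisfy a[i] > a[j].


For each element, count the later elements that are smaller than it:
  12 (index 0): smaller elements after it = [4] -> 1
  14 (index 1): smaller elements after it = [4] -> 1
  17 (index 2): smaller elements after it = [4] -> 1
Total inversions = 1 + 1 + 1 = 3
Final answer: 3


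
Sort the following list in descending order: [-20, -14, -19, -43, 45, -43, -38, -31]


Original list: [-20, -14, -19, -43, 45, -43, -38, -31]
Repeatedly take the largest remaining element:
  Remaining [-20, -14, -19, -43, 45, -43, -38, -31] -> largest is 45
  Remaining [-20, -14, -19, -43, -43, -38, -31] -> largest is -14
  Remaining [-20, -19, -43, -43, -38, -31] -> largest is -19
  Remaining [-20, -43, -43, -38, -31] -> largest is -20
  Remaining [-43, -43, -38, -31] -> largest is -31
  Remaining [-43, -43, -38] -> largest is -38
  Remaining [-43, -43] -> largest is -43
  Remaining [-43] -> largest is -43
Collecting the picks in order gives the descending list.
Final answer: [45, -14, -19, -20, -31, -38, -43, -43]


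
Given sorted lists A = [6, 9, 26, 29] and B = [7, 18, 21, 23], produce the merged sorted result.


List A: [6, 9, 26, 29]
List B: [7, 18, 21, 23]
Repeatedly compare the front elements and take the smaller:
  6 vs 7 -> take 6
  9 vs 7 -> take 7
  9 vs 18 -> take 9
  26 vs 18 -> take 18
  26 vs 21 -> take 21
  26 vs 23 -> take 23
  B is exhausted; append the rest of A: [26, 29]
Final answer: [6, 7, 9, 18, 21, 23, 26, 29]


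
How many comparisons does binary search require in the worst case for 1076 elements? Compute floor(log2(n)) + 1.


Binary search halves the search space each step.
Maximum comparisons = floor(log2(1076)) + 1
log2(1076) = 10.0715
floor(log2(1076)) = 10, so 10 + 1 = 11
Final answer: 11


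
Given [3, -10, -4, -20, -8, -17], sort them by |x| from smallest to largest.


Compute absolute values:
  |3| = 3
  |-10| = 10
  |-4| = 4
  |-20| = 20
  |-8| = 8
  |-17| = 17
Absolute values in increasing order: 3 < 4 < 8 < 10 < 17 < 20
Listing the original numbers in that order gives the answer.
Final answer: [3, -4, -8, -10, -17, -20]


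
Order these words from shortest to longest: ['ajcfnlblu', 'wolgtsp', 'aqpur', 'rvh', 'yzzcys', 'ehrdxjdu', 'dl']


Compute lengths:
  'ajcfnlblu' has length 9
  'wolgtsp' has length 7
  'aqpur' has length 5
  'rvh' has length 3
  'yzzcys' has length 6
  'ehrdxjdu' has length 8
  'dl' has length 2
Lengths in increasing order: 2 < 3 < 5 < 6 < 7 < 8 < 9
Listing the words in that order gives the answer.
Final answer: ['dl', 'rvh', 'aqpur', 'yzzcys', 'wolgtsp', 'ehrdxjdu', 'ajcfnlblu']


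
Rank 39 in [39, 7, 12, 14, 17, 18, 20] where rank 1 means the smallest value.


Sort ascending: [7, 12, 14, 17, 18, 20, 39]
Find 39 in the sorted list.
39 is at position 7 (1-indexed).
Final answer: 7


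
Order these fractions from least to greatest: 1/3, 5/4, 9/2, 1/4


Convert to decimal for comparison:
  1/3 = 0.3333
  5/4 = 1.25
  9/2 = 4.5
  1/4 = 0.25
Decimals in increasing order: 0.25 < 0.3333 < 1.25 < 4.5
Writing each back as its fraction gives the sorted order.
Final answer: 1/4, 1/3, 5/4, 9/2


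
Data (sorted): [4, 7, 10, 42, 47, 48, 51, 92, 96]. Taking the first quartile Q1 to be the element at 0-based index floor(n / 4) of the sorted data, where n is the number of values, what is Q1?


The list has n = 9 elements.
Q1 index = floor(9 / 4) = floor(2.25) = 2
Counting from index 0 in the sorted data, the element at index 2 is 10.
Final answer: 10


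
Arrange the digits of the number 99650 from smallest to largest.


The number 99650 has digits: 9, 9, 6, 5, 0
Sorted: 0, 5, 6, 9, 9
Joining the sorted digits gives the result.
Final answer: 05699


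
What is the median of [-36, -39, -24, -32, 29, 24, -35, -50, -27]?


First, sort the list: [-50, -39, -36, -35, -32, -27, -24, 24, 29]
The list has 9 elements (odd count).
The middle index is 4 (0-based), and the element there is -32.
Final answer: -32


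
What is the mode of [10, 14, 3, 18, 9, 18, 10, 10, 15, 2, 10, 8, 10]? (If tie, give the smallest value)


Count the frequency of each value:
  2 appears 1 time(s)
  3 appears 1 time(s)
  8 appears 1 time(s)
  9 appears 1 time(s)
  10 appears 5 time(s)
  14 appears 1 time(s)
  15 appears 1 time(s)
  18 appears 2 time(s)
Maximum frequency is 5.
Only 10 reaches that frequency, so it is the mode.
Final answer: 10


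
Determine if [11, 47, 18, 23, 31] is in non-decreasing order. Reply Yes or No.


Check consecutive pairs:
  11 <= 47? True
  47 <= 18? False
  18 <= 23? True
  23 <= 31? True
1 consecutive pair(s) are out of order, so the list is not sorted.
Final answer: No


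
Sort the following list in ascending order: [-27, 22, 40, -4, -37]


Original list: [-27, 22, 40, -4, -37]
Repeatedly take the smallest remaining element:
  Remaining [-27, 22, 40, -4, -37] -> smallest is -37
  Remaining [-27, 22, 40, -4] -> smallest is -27
  Remaining [22, 40, -4] -> smallest is -4
  Remaining [22, 40] -> smallest is 22
  Remaining [40] -> smallest is 40
Collecting the picks in order gives the sorted list.
Final answer: [-37, -27, -4, 22, 40]


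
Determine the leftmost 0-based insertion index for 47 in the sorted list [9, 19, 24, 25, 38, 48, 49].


List is sorted: [9, 19, 24, 25, 38, 48, 49]
We need the leftmost position where 47 can be inserted, i.e. the first index whose element is >= 47 (or the end of the list if none is).
Binary search with low=0, high=7 (0-based indices):
  low=0, high=7, mid=3: a[3]=25 < 47, so low = 4
  low=4, high=7, mid=5: a[5]=48 >= 47, so high = 5
  low=4, high=5, mid=4: a[4]=38 < 47, so low = 5
Now low = high = 5, so the insertion index is 5.
Final answer: 5


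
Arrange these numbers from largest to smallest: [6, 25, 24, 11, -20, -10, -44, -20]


Original list: [6, 25, 24, 11, -20, -10, -44, -20]
Repeatedly take the largest remaining element:
  Remaining [6, 25, 24, 11, -20, -10, -44, -20] -> largest is 25
  Remaining [6, 24, 11, -20, -10, -44, -20] -> largest is 24
  Remaining [6, 11, -20, -10, -44, -20] -> largest is 11
  Remaining [6, -20, -10, -44, -20] -> largest is 6
  Remaining [-20, -10, -44, -20] -> largest is -10
  Remaining [-20, -44, -20] -> largest is -20
  Remaining [-44, -20] -> largest is -20
  Remaining [-44] -> largest is -44
Collecting the picks in order gives the descending list.
Final answer: [25, 24, 11, 6, -10, -20, -20, -44]


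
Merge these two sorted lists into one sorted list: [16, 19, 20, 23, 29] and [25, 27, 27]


List A: [16, 19, 20, 23, 29]
List B: [25, 27, 27]
Repeatedly compare the front elements and take the smaller:
  16 vs 25 -> take 16
  19 vs 25 -> take 19
  20 vs 25 -> take 20
  23 vs 25 -> take 23
  29 vs 25 -> take 25
  29 vs 27 -> take 27
  29 vs 27 -> take 27
  B is exhausted; append the rest of A: [29]
Final answer: [16, 19, 20, 23, 25, 27, 27, 29]


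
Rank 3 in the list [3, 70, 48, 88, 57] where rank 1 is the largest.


Sort descending: [88, 70, 57, 48, 3]
Find 3 in the sorted list.
3 is at position 5.
Final answer: 5


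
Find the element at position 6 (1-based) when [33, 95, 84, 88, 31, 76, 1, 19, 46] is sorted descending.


Sort descending: [95, 88, 84, 76, 46, 33, 31, 19, 1]
The 6th element (1-indexed) is at index 5.
Value = 33
Final answer: 33


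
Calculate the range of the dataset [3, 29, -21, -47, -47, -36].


Maximum value: 29
Minimum value: -47
Range = 29 - (-47) = 76
Final answer: 76


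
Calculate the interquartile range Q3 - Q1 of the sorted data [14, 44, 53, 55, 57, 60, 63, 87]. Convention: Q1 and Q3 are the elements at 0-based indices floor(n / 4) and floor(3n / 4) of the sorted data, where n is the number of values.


The data has n = 8 elements.
Q1 index = floor(8 / 4) = floor(2) = 2; Q3 index = floor(3 * 8 / 4) = floor(6) = 6
Q1 = element at index 2 = 53
Q3 = element at index 6 = 63
IQR = 63 - 53 = 10
Final answer: 10


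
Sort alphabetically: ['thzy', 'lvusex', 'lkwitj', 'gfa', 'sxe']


Compare strings character by character (the first differing letter decides):
  'gfa' < 'lkwitj' since 'g' < 'l' at position 1
  'lkwitj' < 'lvusex' since 'k' < 'v' at position 2
  'lvusex' < 'sxe' since 'l' < 's' at position 1
  'sxe' < 'thzy' since 's' < 't' at position 1
Chaining these comparisons gives the alphabetical order.
Final answer: ['gfa', 'lkwitj', 'lvusex', 'sxe', 'thzy']


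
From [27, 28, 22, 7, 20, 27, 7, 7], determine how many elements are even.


Check each element:
  27 is odd
  28 is even
  22 is even
  7 is odd
  20 is even
  27 is odd
  7 is odd
  7 is odd
Evens: [28, 22, 20]
Count of evens = 3
Final answer: 3


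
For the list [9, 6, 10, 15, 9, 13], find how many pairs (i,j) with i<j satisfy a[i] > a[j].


For each element, count the later elements that are smaller than it:
  9 (index 0): smaller elements after it = [6] -> 1
  6 (index 1): smaller elements after it = [] -> 0
  10 (index 2): smaller elements after it = [9] -> 1
  15 (index 3): smaller elements after it = [9, 13] -> 2
  9 (index 4): smaller elements after it = [] -> 0
Total inversions = 1 + 0 + 1 + 2 + 0 = 4
Final answer: 4


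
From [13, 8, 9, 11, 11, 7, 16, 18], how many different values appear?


List all unique values:
Distinct values: [7, 8, 9, 11, 13, 16, 18]
Count = 7
Final answer: 7


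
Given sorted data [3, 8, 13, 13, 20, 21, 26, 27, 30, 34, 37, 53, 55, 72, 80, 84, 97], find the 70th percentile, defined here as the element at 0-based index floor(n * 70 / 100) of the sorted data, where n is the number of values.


The dataset has n = 17 elements.
Index = floor(17 * 70 / 100) = floor(1190 / 100) = floor(11.9) = 11
Counting from index 0 in the sorted data, the element at index 11 is 53.
Final answer: 53


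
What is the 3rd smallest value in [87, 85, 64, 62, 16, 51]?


Sort ascending: [16, 51, 62, 64, 85, 87]
The 3rd element (1-indexed) is at index 2.
Value = 62
Final answer: 62


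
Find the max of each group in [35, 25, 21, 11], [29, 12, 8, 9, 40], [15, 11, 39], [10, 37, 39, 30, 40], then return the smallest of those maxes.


Find max of each group:
  Group 1: [35, 25, 21, 11] -> max = 35
  Group 2: [29, 12, 8, 9, 40] -> max = 40
  Group 3: [15, 11, 39] -> max = 39
  Group 4: [10, 37, 39, 30, 40] -> max = 40
Maxes: [35, 40, 39, 40]
Minimum of maxes = 35
Final answer: 35


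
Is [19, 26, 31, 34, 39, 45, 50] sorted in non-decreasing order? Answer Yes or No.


Check consecutive pairs:
  19 <= 26? True
  26 <= 31? True
  31 <= 34? True
  34 <= 39? True
  39 <= 45? True
  45 <= 50? True
Every consecutive pair is in order, so the list is non-decreasing.
Final answer: Yes


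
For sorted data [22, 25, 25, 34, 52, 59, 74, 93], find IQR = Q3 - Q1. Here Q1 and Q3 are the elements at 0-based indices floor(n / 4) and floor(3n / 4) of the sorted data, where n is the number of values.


The data has n = 8 elements.
Q1 index = floor(8 / 4) = floor(2) = 2; Q3 index = floor(3 * 8 / 4) = floor(6) = 6
Q1 = element at index 2 = 25
Q3 = element at index 6 = 74
IQR = 74 - 25 = 49
Final answer: 49


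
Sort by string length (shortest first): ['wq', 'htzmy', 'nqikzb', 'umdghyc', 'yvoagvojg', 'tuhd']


Compute lengths:
  'wq' has length 2
  'htzmy' has length 5
  'nqikzb' has length 6
  'umdghyc' has length 7
  'yvoagvojg' has length 9
  'tuhd' has length 4
Lengths in increasing order: 2 < 4 < 5 < 6 < 7 < 9
Listing the words in that order gives the answer.
Final answer: ['wq', 'tuhd', 'htzmy', 'nqikzb', 'umdghyc', 'yvoagvojg']


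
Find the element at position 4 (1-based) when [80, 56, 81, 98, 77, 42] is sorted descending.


Sort descending: [98, 81, 80, 77, 56, 42]
The 4th element (1-indexed) is at index 3.
Value = 77
Final answer: 77


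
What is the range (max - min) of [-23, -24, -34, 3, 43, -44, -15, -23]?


Maximum value: 43
Minimum value: -44
Range = 43 - (-44) = 87
Final answer: 87


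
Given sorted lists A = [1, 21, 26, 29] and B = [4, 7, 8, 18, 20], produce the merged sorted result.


List A: [1, 21, 26, 29]
List B: [4, 7, 8, 18, 20]
Repeatedly compare the front elements and take the smaller:
  1 vs 4 -> take 1
  21 vs 4 -> take 4
  21 vs 7 -> take 7
  21 vs 8 -> take 8
  21 vs 18 -> take 18
  21 vs 20 -> take 20
  B is exhausted; append the rest of A: [21, 26, 29]
Final answer: [1, 4, 7, 8, 18, 20, 21, 26, 29]


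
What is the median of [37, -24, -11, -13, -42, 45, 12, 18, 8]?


First, sort the list: [-42, -24, -13, -11, 8, 12, 18, 37, 45]
The list has 9 elements (odd count).
The middle index is 4 (0-based), and the element there is 8.
Final answer: 8


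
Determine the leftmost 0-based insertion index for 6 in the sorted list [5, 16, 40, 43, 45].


List is sorted: [5, 16, 40, 43, 45]
We need the leftmost position where 6 can be inserted, i.e. the first index whose element is >= 6 (or the end of the list if none is).
Binary search with low=0, high=5 (0-based indices):
  low=0, high=5, mid=2: a[2]=40 >= 6, so high = 2
  low=0, high=2, mid=1: a[1]=16 >= 6, so high = 1
  low=0, high=1, mid=0: a[0]=5 < 6, so low = 1
Now low = high = 1, so the insertion index is 1.
Final answer: 1


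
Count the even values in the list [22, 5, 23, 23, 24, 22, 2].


Check each element:
  22 is even
  5 is odd
  23 is odd
  23 is odd
  24 is even
  22 is even
  2 is even
Evens: [22, 24, 22, 2]
Count of evens = 4
Final answer: 4


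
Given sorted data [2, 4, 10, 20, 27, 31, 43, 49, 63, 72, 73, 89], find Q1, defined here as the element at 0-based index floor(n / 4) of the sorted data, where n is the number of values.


The list has n = 12 elements.
Q1 index = floor(12 / 4) = floor(3) = 3
Counting from index 0 in the sorted data, the element at index 3 is 20.
Final answer: 20


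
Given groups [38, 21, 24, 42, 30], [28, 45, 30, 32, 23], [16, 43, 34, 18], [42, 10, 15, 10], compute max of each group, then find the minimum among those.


Find max of each group:
  Group 1: [38, 21, 24, 42, 30] -> max = 42
  Group 2: [28, 45, 30, 32, 23] -> max = 45
  Group 3: [16, 43, 34, 18] -> max = 43
  Group 4: [42, 10, 15, 10] -> max = 42
Maxes: [42, 45, 43, 42]
Minimum of maxes = 42
Final answer: 42


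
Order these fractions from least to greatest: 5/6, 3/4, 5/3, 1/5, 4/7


Convert to decimal for comparison:
  5/6 = 0.8333
  3/4 = 0.75
  5/3 = 1.6667
  1/5 = 0.2
  4/7 = 0.5714
Decimals in increasing order: 0.2 < 0.5714 < 0.75 < 0.8333 < 1.6667
Writing each back as its fraction gives the sorted order.
Final answer: 1/5, 4/7, 3/4, 5/6, 5/3


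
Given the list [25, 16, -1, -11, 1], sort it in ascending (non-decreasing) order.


Original list: [25, 16, -1, -11, 1]
Repeatedly take the smallest remaining element:
  Remaining [25, 16, -1, -11, 1] -> smallest is -11
  Remaining [25, 16, -1, 1] -> smallest is -1
  Remaining [25, 16, 1] -> smallest is 1
  Remaining [25, 16] -> smallest is 16
  Remaining [25] -> smallest is 25
Collecting the picks in order gives the sorted list.
Final answer: [-11, -1, 1, 16, 25]


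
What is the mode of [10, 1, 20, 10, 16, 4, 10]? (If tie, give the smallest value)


Count the frequency of each value:
  1 appears 1 time(s)
  4 appears 1 time(s)
  10 appears 3 time(s)
  16 appears 1 time(s)
  20 appears 1 time(s)
Maximum frequency is 3.
Only 10 reaches that frequency, so it is the mode.
Final answer: 10


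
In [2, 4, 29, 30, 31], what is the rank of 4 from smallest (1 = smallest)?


Sort ascending: [2, 4, 29, 30, 31]
Find 4 in the sorted list.
4 is at position 2 (1-indexed).
Final answer: 2


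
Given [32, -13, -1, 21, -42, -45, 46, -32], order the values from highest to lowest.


Original list: [32, -13, -1, 21, -42, -45, 46, -32]
Repeatedly take the largest remaining element:
  Remaining [32, -13, -1, 21, -42, -45, 46, -32] -> largest is 46
  Remaining [32, -13, -1, 21, -42, -45, -32] -> largest is 32
  Remaining [-13, -1, 21, -42, -45, -32] -> largest is 21
  Remaining [-13, -1, -42, -45, -32] -> largest is -1
  Remaining [-13, -42, -45, -32] -> largest is -13
  Remaining [-42, -45, -32] -> largest is -32
  Remaining [-42, -45] -> largest is -42
  Remaining [-45] -> largest is -45
Collecting the picks in order gives the descending list.
Final answer: [46, 32, 21, -1, -13, -32, -42, -45]


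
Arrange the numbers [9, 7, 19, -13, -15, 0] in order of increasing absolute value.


Compute absolute values:
  |9| = 9
  |7| = 7
  |19| = 19
  |-13| = 13
  |-15| = 15
  |0| = 0
Absolute values in increasing order: 0 < 7 < 9 < 13 < 15 < 19
Listing the original numbers in that order gives the answer.
Final answer: [0, 7, 9, -13, -15, 19]


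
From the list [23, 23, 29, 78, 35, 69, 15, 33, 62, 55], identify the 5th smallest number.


Sort ascending: [15, 23, 23, 29, 33, 35, 55, 62, 69, 78]
The 5th element (1-indexed) is at index 4.
Value = 33
Final answer: 33


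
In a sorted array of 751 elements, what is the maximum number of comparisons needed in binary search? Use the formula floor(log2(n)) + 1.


Binary search halves the search space each step.
Maximum comparisons = floor(log2(751)) + 1
log2(751) = 9.5527
floor(log2(751)) = 9, so 9 + 1 = 10
Final answer: 10


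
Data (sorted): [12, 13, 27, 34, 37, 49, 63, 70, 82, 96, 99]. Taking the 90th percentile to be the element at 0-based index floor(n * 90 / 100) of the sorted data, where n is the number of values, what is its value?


The dataset has n = 11 elements.
Index = floor(11 * 90 / 100) = floor(990 / 100) = floor(9.9) = 9
Counting from index 0 in the sorted data, the element at index 9 is 96.
Final answer: 96


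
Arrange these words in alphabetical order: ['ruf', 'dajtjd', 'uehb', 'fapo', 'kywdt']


Compare strings character by character (the first differing letter decides):
  'dajtjd' < 'fapo' since 'd' < 'f' at position 1
  'fapo' < 'kywdt' since 'f' < 'k' at position 1
  'kywdt' < 'ruf' since 'k' < 'r' at position 1
  'ruf' < 'uehb' since 'r' < 'u' at position 1
Chaining these comparisons gives the alphabetical order.
Final answer: ['dajtjd', 'fapo', 'kywdt', 'ruf', 'uehb']


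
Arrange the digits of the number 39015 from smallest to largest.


The number 39015 has digits: 3, 9, 0, 1, 5
Sorted: 0, 1, 3, 5, 9
Joining the sorted digits gives the result.
Final answer: 01359


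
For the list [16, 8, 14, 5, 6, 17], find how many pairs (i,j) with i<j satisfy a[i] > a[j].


For each element, count the later elements that are smaller than it:
  16 (index 0): smaller elements after it = [8, 14, 5, 6] -> 4
  8 (index 1): smaller elements after it = [5, 6] -> 2
  14 (index 2): smaller elements after it = [5, 6] -> 2
  5 (index 3): smaller elements after it = [] -> 0
  6 (index 4): smaller elements after it = [] -> 0
Total inversions = 4 + 2 + 2 + 0 + 0 = 8
Final answer: 8


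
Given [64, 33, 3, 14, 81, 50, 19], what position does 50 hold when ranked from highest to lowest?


Sort descending: [81, 64, 50, 33, 19, 14, 3]
Find 50 in the sorted list.
50 is at position 3.
Final answer: 3


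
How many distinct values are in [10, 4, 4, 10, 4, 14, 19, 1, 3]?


List all unique values:
Distinct values: [1, 3, 4, 10, 14, 19]
Count = 6
Final answer: 6


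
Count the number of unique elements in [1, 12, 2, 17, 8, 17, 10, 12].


List all unique values:
Distinct values: [1, 2, 8, 10, 12, 17]
Count = 6
Final answer: 6


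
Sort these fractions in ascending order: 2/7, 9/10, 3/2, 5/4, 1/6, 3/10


Convert to decimal for comparison:
  2/7 = 0.2857
  9/10 = 0.9
  3/2 = 1.5
  5/4 = 1.25
  1/6 = 0.1667
  3/10 = 0.3
Decimals in increasing order: 0.1667 < 0.2857 < 0.3 < 0.9 < 1.25 < 1.5
Writing each back as its fraction gives the sorted order.
Final answer: 1/6, 2/7, 3/10, 9/10, 5/4, 3/2


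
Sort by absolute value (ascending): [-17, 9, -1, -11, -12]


Compute absolute values:
  |-17| = 17
  |9| = 9
  |-1| = 1
  |-11| = 11
  |-12| = 12
Absolute values in increasing order: 1 < 9 < 11 < 12 < 17
Listing the original numbers in that order gives the answer.
Final answer: [-1, 9, -11, -12, -17]


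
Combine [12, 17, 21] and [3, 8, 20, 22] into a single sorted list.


List A: [12, 17, 21]
List B: [3, 8, 20, 22]
Repeatedly compare the front elements and take the smaller:
  12 vs 3 -> take 3
  12 vs 8 -> take 8
  12 vs 20 -> take 12
  17 vs 20 -> take 17
  21 vs 20 -> take 20
  21 vs 22 -> take 21
  A is exhausted; append the rest of B: [22]
Final answer: [3, 8, 12, 17, 20, 21, 22]


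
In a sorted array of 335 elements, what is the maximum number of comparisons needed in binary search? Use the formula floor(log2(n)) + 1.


Binary search halves the search space each step.
Maximum comparisons = floor(log2(335)) + 1
log2(335) = 8.388
floor(log2(335)) = 8, so 8 + 1 = 9
Final answer: 9


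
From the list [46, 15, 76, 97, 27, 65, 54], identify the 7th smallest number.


Sort ascending: [15, 27, 46, 54, 65, 76, 97]
The 7th element (1-indexed) is at index 6.
Value = 97
Final answer: 97


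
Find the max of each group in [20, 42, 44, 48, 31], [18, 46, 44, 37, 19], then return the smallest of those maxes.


Find max of each group:
  Group 1: [20, 42, 44, 48, 31] -> max = 48
  Group 2: [18, 46, 44, 37, 19] -> max = 46
Maxes: [48, 46]
Minimum of maxes = 46
Final answer: 46


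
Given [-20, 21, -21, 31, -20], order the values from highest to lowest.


Original list: [-20, 21, -21, 31, -20]
Repeatedly take the largest remaining element:
  Remaining [-20, 21, -21, 31, -20] -> largest is 31
  Remaining [-20, 21, -21, -20] -> largest is 21
  Remaining [-20, -21, -20] -> largest is -20
  Remaining [-21, -20] -> largest is -20
  Remaining [-21] -> largest is -21
Collecting the picks in order gives the descending list.
Final answer: [31, 21, -20, -20, -21]


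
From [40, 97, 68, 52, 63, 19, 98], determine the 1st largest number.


Sort descending: [98, 97, 68, 63, 52, 40, 19]
The 1st element (1-indexed) is at index 0.
Value = 98
Final answer: 98


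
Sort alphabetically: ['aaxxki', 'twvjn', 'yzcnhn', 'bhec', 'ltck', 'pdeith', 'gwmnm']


Compare strings character by character (the first differing letter decides):
  'aaxxki' < 'bhec' since 'a' < 'b' at position 1
  'bhec' < 'gwmnm' since 'b' < 'g' at position 1
  'gwmnm' < 'ltck' since 'g' < 'l' at position 1
  'ltck' < 'pdeith' since 'l' < 'p' at position 1
  'pdeith' < 'twvjn' since 'p' < 't' at position 1
  'twvjn' < 'yzcnhn' since 't' < 'y' at position 1
Chaining these comparisons gives the alphabetical order.
Final answer: ['aaxxki', 'bhec', 'gwmnm', 'ltck', 'pdeith', 'twvjn', 'yzcnhn']


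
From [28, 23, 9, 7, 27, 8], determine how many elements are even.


Check each element:
  28 is even
  23 is odd
  9 is odd
  7 is odd
  27 is odd
  8 is even
Evens: [28, 8]
Count of evens = 2
Final answer: 2


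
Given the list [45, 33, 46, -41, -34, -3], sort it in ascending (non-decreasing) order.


Original list: [45, 33, 46, -41, -34, -3]
Repeatedly take the smallest remaining element:
  Remaining [45, 33, 46, -41, -34, -3] -> smallest is -41
  Remaining [45, 33, 46, -34, -3] -> smallest is -34
  Remaining [45, 33, 46, -3] -> smallest is -3
  Remaining [45, 33, 46] -> smallest is 33
  Remaining [45, 46] -> smallest is 45
  Remaining [46] -> smallest is 46
Collecting the picks in order gives the sorted list.
Final answer: [-41, -34, -3, 33, 45, 46]


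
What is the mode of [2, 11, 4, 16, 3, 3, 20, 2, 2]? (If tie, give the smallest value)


Count the frequency of each value:
  2 appears 3 time(s)
  3 appears 2 time(s)
  4 appears 1 time(s)
  11 appears 1 time(s)
  16 appears 1 time(s)
  20 appears 1 time(s)
Maximum frequency is 3.
Only 2 reaches that frequency, so it is the mode.
Final answer: 2


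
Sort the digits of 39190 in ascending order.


The number 39190 has digits: 3, 9, 1, 9, 0
Sorted: 0, 1, 3, 9, 9
Joining the sorted digits gives the result.
Final answer: 01399


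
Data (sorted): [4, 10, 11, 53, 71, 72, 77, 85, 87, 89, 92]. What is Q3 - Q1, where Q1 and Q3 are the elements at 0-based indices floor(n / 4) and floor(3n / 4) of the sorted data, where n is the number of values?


The data has n = 11 elements.
Q1 index = floor(11 / 4) = floor(2.75) = 2; Q3 index = floor(3 * 11 / 4) = floor(8.25) = 8
Q1 = element at index 2 = 11
Q3 = element at index 8 = 87
IQR = 87 - 11 = 76
Final answer: 76


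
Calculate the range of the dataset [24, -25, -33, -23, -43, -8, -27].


Maximum value: 24
Minimum value: -43
Range = 24 - (-43) = 67
Final answer: 67


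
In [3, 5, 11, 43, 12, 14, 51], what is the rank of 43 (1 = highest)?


Sort descending: [51, 43, 14, 12, 11, 5, 3]
Find 43 in the sorted list.
43 is at position 2.
Final answer: 2


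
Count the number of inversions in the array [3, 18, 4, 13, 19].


For each element, count the later elements that are smaller than it:
  3 (index 0): smaller elements after it = [] -> 0
  18 (index 1): smaller elements after it = [4, 13] -> 2
  4 (index 2): smaller elements after it = [] -> 0
  13 (index 3): smaller elements after it = [] -> 0
Total inversions = 0 + 2 + 0 + 0 = 2
Final answer: 2


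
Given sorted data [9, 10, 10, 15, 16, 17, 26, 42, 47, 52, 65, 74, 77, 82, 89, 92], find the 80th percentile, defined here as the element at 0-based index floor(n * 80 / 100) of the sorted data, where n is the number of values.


The dataset has n = 16 elements.
Index = floor(16 * 80 / 100) = floor(1280 / 100) = floor(12.8) = 12
Counting from index 0 in the sorted data, the element at index 12 is 77.
Final answer: 77


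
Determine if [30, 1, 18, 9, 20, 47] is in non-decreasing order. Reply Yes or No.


Check consecutive pairs:
  30 <= 1? False
  1 <= 18? True
  18 <= 9? False
  9 <= 20? True
  20 <= 47? True
2 consecutive pair(s) are out of order, so the list is not sorted.
Final answer: No


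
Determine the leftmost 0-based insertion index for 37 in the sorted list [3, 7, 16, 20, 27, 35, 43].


List is sorted: [3, 7, 16, 20, 27, 35, 43]
We need the leftmost position where 37 can be inserted, i.e. the first index whose element is >= 37 (or the end of the list if none is).
Binary search with low=0, high=7 (0-based indices):
  low=0, high=7, mid=3: a[3]=20 < 37, so low = 4
  low=4, high=7, mid=5: a[5]=35 < 37, so low = 6
  low=6, high=7, mid=6: a[6]=43 >= 37, so high = 6
Now low = high = 6, so the insertion index is 6.
Final answer: 6


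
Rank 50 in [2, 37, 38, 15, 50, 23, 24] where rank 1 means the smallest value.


Sort ascending: [2, 15, 23, 24, 37, 38, 50]
Find 50 in the sorted list.
50 is at position 7 (1-indexed).
Final answer: 7


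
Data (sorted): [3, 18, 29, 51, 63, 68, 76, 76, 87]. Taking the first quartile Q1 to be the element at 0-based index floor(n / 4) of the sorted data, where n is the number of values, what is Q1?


The list has n = 9 elements.
Q1 index = floor(9 / 4) = floor(2.25) = 2
Counting from index 0 in the sorted data, the element at index 2 is 29.
Final answer: 29
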